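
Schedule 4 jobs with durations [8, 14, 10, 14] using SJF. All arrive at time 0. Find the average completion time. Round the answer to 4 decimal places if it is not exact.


SJF order (ascending): [8, 10, 14, 14]
Completion times:
  Job 1: burst=8, C=8
  Job 2: burst=10, C=18
  Job 3: burst=14, C=32
  Job 4: burst=14, C=46
Average completion = 104/4 = 26.0

26.0


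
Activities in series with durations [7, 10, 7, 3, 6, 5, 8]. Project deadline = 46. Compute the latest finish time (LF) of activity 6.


LF(activity 6) = deadline - sum of successor durations
Successors: activities 7 through 7 with durations [8]
Sum of successor durations = 8
LF = 46 - 8 = 38

38


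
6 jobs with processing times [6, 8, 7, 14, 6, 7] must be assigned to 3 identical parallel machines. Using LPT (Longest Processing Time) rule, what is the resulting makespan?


Sort jobs in decreasing order (LPT): [14, 8, 7, 7, 6, 6]
Assign each job to the least loaded machine:
  Machine 1: jobs [14, 6], load = 20
  Machine 2: jobs [8, 6], load = 14
  Machine 3: jobs [7, 7], load = 14
Makespan = max load = 20

20


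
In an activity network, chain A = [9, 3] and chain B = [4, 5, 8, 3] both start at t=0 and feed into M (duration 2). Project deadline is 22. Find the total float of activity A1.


Forward pass: ES(A1) = sum of predecessors on chain A = 0
EF = ES + duration = 0 + 9 = 9
Backward pass: LF(M) = deadline = 22; LS(M) = 22 - 2 = 20
LF(A1) = LS(M) - sum(successors on chain A) = 20 - 3 = 17
LS = LF - duration = 17 - 9 = 8
Total float = LS - ES = 8 - 0 = 8

8


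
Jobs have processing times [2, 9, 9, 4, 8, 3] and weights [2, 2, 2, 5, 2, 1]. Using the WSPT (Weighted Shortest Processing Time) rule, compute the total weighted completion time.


Compute p/w ratios and sort ascending (WSPT): [(4, 5), (2, 2), (3, 1), (8, 2), (9, 2), (9, 2)]
Compute weighted completion times:
  Job (p=4,w=5): C=4, w*C=5*4=20
  Job (p=2,w=2): C=6, w*C=2*6=12
  Job (p=3,w=1): C=9, w*C=1*9=9
  Job (p=8,w=2): C=17, w*C=2*17=34
  Job (p=9,w=2): C=26, w*C=2*26=52
  Job (p=9,w=2): C=35, w*C=2*35=70
Total weighted completion time = 197

197


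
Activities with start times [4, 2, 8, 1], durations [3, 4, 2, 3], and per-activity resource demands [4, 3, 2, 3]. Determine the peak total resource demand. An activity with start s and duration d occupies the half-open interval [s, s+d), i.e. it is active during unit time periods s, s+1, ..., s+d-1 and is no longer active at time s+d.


Each activity i is active on [start_i, start_i + duration_i).
Compute total resource usage per time slot:
  t=0: active resources = [], total = 0
  t=1: active resources = [3], total = 3
  t=2: active resources = [3, 3], total = 6
  t=3: active resources = [3, 3], total = 6
  t=4: active resources = [4, 3], total = 7
  t=5: active resources = [4, 3], total = 7
  t=6: active resources = [4], total = 4
  t=7: active resources = [], total = 0
  t=8: active resources = [2], total = 2
  t=9: active resources = [2], total = 2
Peak resource demand = 7

7


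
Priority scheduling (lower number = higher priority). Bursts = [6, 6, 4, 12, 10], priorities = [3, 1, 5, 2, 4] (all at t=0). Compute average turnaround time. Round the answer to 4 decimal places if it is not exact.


Sort by priority (ascending = highest first):
Order: [(1, 6), (2, 12), (3, 6), (4, 10), (5, 4)]
Completion times:
  Priority 1, burst=6, C=6
  Priority 2, burst=12, C=18
  Priority 3, burst=6, C=24
  Priority 4, burst=10, C=34
  Priority 5, burst=4, C=38
Average turnaround = 120/5 = 24.0

24.0


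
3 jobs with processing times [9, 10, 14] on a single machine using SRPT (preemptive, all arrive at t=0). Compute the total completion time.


Since all jobs arrive at t=0, SRPT equals SPT ordering.
SPT order: [9, 10, 14]
Completion times:
  Job 1: p=9, C=9
  Job 2: p=10, C=19
  Job 3: p=14, C=33
Total completion time = 9 + 19 + 33 = 61

61


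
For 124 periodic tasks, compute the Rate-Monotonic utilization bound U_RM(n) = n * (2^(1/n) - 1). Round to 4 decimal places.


Compute 2^(1/124) = 1.0056055492
Subtract 1: 1.0056055492 - 1 = 0.0056055492
Multiply by n: 124 * 0.0056055492 = 0.6950881008
Round to 4 dp: 0.6951

0.6951


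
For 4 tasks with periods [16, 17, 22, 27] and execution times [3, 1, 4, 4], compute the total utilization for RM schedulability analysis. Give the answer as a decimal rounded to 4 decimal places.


Compute individual utilizations (exact fractions):
  Task 1: C/T = 3/16 (approx. 0.1875)
  Task 2: C/T = 1/17 (approx. 0.0588)
  Task 3: C/T = 4/22 = 2/11 (approx. 0.1818)
  Task 4: C/T = 4/27 (approx. 0.1481)
Total utilization U = 3/16 + 1/17 + 2/11 + 4/27 = 46555/80784
Rounded to 4 decimal places: U = 0.5763
RM (Liu & Layland) bound for 4 tasks = 0.756828; compare with U = 46555/80784 (approx. 0.576290)
U <= bound, so schedulable by RM sufficient condition.

0.5763


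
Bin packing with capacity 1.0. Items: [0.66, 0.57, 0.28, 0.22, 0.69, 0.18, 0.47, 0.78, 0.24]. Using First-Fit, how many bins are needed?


Place items sequentially using First-Fit:
  Item 0.66 -> new Bin 1
  Item 0.57 -> new Bin 2
  Item 0.28 -> Bin 1 (now 0.94)
  Item 0.22 -> Bin 2 (now 0.79)
  Item 0.69 -> new Bin 3
  Item 0.18 -> Bin 2 (now 0.97)
  Item 0.47 -> new Bin 4
  Item 0.78 -> new Bin 5
  Item 0.24 -> Bin 3 (now 0.93)
Total bins used = 5

5


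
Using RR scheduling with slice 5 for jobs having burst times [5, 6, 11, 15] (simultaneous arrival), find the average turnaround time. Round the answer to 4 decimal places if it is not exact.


Time quantum = 5
Execution trace:
  J1 runs 5 units, time = 5
  J2 runs 5 units, time = 10
  J3 runs 5 units, time = 15
  J4 runs 5 units, time = 20
  J2 runs 1 units, time = 21
  J3 runs 5 units, time = 26
  J4 runs 5 units, time = 31
  J3 runs 1 units, time = 32
  J4 runs 5 units, time = 37
Finish times: [5, 21, 32, 37]
Average turnaround = 95/4 = 23.75

23.75


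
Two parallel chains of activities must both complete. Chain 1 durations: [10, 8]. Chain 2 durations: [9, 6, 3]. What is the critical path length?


Path A total = 10 + 8 = 18
Path B total = 9 + 6 + 3 = 18
Critical path = longest path = max(18, 18) = 18

18


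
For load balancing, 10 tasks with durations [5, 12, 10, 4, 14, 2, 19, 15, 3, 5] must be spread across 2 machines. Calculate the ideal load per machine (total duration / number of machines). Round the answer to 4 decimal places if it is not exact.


Total processing time = 5 + 12 + 10 + 4 + 14 + 2 + 19 + 15 + 3 + 5 = 89
Number of machines = 2
Ideal balanced load = 89 / 2 = 44.5

44.5


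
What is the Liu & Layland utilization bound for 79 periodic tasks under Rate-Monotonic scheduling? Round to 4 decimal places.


Compute 2^(1/79) = 1.0088126194
Subtract 1: 1.0088126194 - 1 = 0.0088126194
Multiply by n: 79 * 0.0088126194 = 0.6961969326
Round to 4 dp: 0.6962

0.6962


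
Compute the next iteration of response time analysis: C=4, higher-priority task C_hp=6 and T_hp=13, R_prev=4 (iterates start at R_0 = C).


R_next = C + ceil(R_prev / T_hp) * C_hp
ceil(4 / 13) = ceil(0.3077) = 1
Interference = 1 * 6 = 6
R_next = 4 + 6 = 10

10


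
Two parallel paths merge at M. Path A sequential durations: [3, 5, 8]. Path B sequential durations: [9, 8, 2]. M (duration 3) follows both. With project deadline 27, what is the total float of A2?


Forward pass: ES(A2) = sum of predecessors on chain A = 3
EF = ES + duration = 3 + 5 = 8
Backward pass: LF(M) = deadline = 27; LS(M) = 27 - 3 = 24
LF(A2) = LS(M) - sum(successors on chain A) = 24 - 8 = 16
LS = LF - duration = 16 - 5 = 11
Total float = LS - ES = 11 - 3 = 8

8


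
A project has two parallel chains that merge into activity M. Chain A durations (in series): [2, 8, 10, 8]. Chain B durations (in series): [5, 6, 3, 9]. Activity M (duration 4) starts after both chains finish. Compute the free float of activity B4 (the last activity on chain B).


ES(B4) = sum of predecessors on chain B = 14
EF(B4) = ES + duration = 14 + 9 = 23
Successor of B4 is M. ES(M) = max(sum(A), sum(B)) = max(28, 23) = 28
Free float = ES(successor) - EF(current) = 28 - 23 = 5

5


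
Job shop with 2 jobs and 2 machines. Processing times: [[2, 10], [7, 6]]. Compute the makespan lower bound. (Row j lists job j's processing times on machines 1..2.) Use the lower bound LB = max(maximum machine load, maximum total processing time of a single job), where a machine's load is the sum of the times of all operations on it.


Machine loads:
  Machine 1: 2 + 7 = 9
  Machine 2: 10 + 6 = 16
Max machine load = 16
Job totals:
  Job 1: 12
  Job 2: 13
Max job total = 13
Lower bound = max(16, 13) = 16

16


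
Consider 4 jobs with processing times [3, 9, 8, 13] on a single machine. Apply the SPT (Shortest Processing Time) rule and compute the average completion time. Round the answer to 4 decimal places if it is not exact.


Sort jobs by processing time (SPT order): [3, 8, 9, 13]
Compute completion times sequentially:
  Job 1: processing = 3, completes at 3
  Job 2: processing = 8, completes at 11
  Job 3: processing = 9, completes at 20
  Job 4: processing = 13, completes at 33
Sum of completion times = 67
Average completion time = 67/4 = 16.75

16.75


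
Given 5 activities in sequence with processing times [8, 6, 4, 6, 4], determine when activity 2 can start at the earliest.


Activity 2 starts after activities 1 through 1 complete.
Predecessor durations: [8]
ES = 8 = 8

8


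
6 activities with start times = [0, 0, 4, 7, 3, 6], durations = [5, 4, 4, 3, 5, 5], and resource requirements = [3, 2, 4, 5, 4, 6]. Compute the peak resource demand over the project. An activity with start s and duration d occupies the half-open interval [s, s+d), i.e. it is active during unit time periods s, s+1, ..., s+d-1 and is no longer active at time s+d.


Each activity i is active on [start_i, start_i + duration_i).
Compute total resource usage per time slot:
  t=0: active resources = [3, 2], total = 5
  t=1: active resources = [3, 2], total = 5
  t=2: active resources = [3, 2], total = 5
  t=3: active resources = [3, 2, 4], total = 9
  t=4: active resources = [3, 4, 4], total = 11
  t=5: active resources = [4, 4], total = 8
  t=6: active resources = [4, 4, 6], total = 14
  t=7: active resources = [4, 5, 4, 6], total = 19
  t=8: active resources = [5, 6], total = 11
  t=9: active resources = [5, 6], total = 11
  t=10: active resources = [6], total = 6
Peak resource demand = 19

19


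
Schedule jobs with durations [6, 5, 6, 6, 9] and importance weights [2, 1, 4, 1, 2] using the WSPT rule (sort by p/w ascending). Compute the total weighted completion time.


Compute p/w ratios and sort ascending (WSPT): [(6, 4), (6, 2), (9, 2), (5, 1), (6, 1)]
Compute weighted completion times:
  Job (p=6,w=4): C=6, w*C=4*6=24
  Job (p=6,w=2): C=12, w*C=2*12=24
  Job (p=9,w=2): C=21, w*C=2*21=42
  Job (p=5,w=1): C=26, w*C=1*26=26
  Job (p=6,w=1): C=32, w*C=1*32=32
Total weighted completion time = 148

148


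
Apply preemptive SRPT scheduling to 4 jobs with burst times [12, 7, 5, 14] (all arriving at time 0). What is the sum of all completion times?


Since all jobs arrive at t=0, SRPT equals SPT ordering.
SPT order: [5, 7, 12, 14]
Completion times:
  Job 1: p=5, C=5
  Job 2: p=7, C=12
  Job 3: p=12, C=24
  Job 4: p=14, C=38
Total completion time = 5 + 12 + 24 + 38 = 79

79


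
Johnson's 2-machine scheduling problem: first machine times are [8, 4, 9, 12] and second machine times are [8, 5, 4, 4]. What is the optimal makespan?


Apply Johnson's rule:
  Group 1 (a <= b): [(2, 4, 5), (1, 8, 8)]
  Group 2 (a > b): [(3, 9, 4), (4, 12, 4)]
Optimal job order: [2, 1, 3, 4]
Schedule:
  Job 2: M1 done at 4, M2 done at 9
  Job 1: M1 done at 12, M2 done at 20
  Job 3: M1 done at 21, M2 done at 25
  Job 4: M1 done at 33, M2 done at 37
Makespan = 37

37


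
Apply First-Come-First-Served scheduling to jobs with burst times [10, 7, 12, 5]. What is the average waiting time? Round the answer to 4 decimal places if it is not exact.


FCFS order (as given): [10, 7, 12, 5]
Waiting times:
  Job 1: wait = 0
  Job 2: wait = 10
  Job 3: wait = 17
  Job 4: wait = 29
Sum of waiting times = 56
Average waiting time = 56/4 = 14.0

14.0


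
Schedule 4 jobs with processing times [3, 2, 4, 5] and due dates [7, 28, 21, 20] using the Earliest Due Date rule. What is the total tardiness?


Sort by due date (EDD order): [(3, 7), (5, 20), (4, 21), (2, 28)]
Compute completion times and tardiness:
  Job 1: p=3, d=7, C=3, tardiness=max(0,3-7)=0
  Job 2: p=5, d=20, C=8, tardiness=max(0,8-20)=0
  Job 3: p=4, d=21, C=12, tardiness=max(0,12-21)=0
  Job 4: p=2, d=28, C=14, tardiness=max(0,14-28)=0
Total tardiness = 0

0


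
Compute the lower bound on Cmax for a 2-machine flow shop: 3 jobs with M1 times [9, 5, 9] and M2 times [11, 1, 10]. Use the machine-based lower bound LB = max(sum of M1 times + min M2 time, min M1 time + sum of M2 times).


LB1 = sum(M1 times) + min(M2 times) = 23 + 1 = 24
LB2 = min(M1 times) + sum(M2 times) = 5 + 22 = 27
Lower bound = max(LB1, LB2) = max(24, 27) = 27

27


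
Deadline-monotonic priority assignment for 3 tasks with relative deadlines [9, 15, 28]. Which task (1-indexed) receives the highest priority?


Sort tasks by relative deadline (ascending):
  Task 1: deadline = 9
  Task 2: deadline = 15
  Task 3: deadline = 28
Priority order (highest first): [1, 2, 3]
Highest priority task = 1

1


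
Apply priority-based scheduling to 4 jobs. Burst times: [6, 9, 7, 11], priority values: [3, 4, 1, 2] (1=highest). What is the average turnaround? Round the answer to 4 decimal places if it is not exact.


Sort by priority (ascending = highest first):
Order: [(1, 7), (2, 11), (3, 6), (4, 9)]
Completion times:
  Priority 1, burst=7, C=7
  Priority 2, burst=11, C=18
  Priority 3, burst=6, C=24
  Priority 4, burst=9, C=33
Average turnaround = 82/4 = 20.5

20.5


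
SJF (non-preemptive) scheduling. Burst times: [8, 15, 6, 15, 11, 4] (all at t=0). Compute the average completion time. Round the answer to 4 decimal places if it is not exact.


SJF order (ascending): [4, 6, 8, 11, 15, 15]
Completion times:
  Job 1: burst=4, C=4
  Job 2: burst=6, C=10
  Job 3: burst=8, C=18
  Job 4: burst=11, C=29
  Job 5: burst=15, C=44
  Job 6: burst=15, C=59
Average completion = 164/6 = 27.3333

27.3333


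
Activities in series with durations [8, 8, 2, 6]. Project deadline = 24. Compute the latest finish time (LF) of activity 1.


LF(activity 1) = deadline - sum of successor durations
Successors: activities 2 through 4 with durations [8, 2, 6]
Sum of successor durations = 16
LF = 24 - 16 = 8

8


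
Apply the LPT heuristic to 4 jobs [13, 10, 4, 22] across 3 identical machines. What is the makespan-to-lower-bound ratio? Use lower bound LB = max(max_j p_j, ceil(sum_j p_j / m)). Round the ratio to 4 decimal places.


LPT order: [22, 13, 10, 4]
Machine loads after assignment: [22, 13, 14]
LPT makespan = 22
Lower bound = max(max_job, ceil(total/3)) = max(22, 17) = 22
Ratio = 22 / 22 = 1.0

1.0


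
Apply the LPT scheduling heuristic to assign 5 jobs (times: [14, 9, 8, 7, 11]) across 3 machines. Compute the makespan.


Sort jobs in decreasing order (LPT): [14, 11, 9, 8, 7]
Assign each job to the least loaded machine:
  Machine 1: jobs [14], load = 14
  Machine 2: jobs [11, 7], load = 18
  Machine 3: jobs [9, 8], load = 17
Makespan = max load = 18

18


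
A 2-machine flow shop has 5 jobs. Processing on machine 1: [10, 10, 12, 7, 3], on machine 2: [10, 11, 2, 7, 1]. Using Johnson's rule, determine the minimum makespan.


Apply Johnson's rule:
  Group 1 (a <= b): [(4, 7, 7), (1, 10, 10), (2, 10, 11)]
  Group 2 (a > b): [(3, 12, 2), (5, 3, 1)]
Optimal job order: [4, 1, 2, 3, 5]
Schedule:
  Job 4: M1 done at 7, M2 done at 14
  Job 1: M1 done at 17, M2 done at 27
  Job 2: M1 done at 27, M2 done at 38
  Job 3: M1 done at 39, M2 done at 41
  Job 5: M1 done at 42, M2 done at 43
Makespan = 43

43


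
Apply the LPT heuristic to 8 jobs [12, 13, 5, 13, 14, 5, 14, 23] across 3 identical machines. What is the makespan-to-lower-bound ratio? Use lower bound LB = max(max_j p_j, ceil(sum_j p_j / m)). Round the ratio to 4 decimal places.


LPT order: [23, 14, 14, 13, 13, 12, 5, 5]
Machine loads after assignment: [35, 32, 32]
LPT makespan = 35
Lower bound = max(max_job, ceil(total/3)) = max(23, 33) = 33
Ratio = 35 / 33 = 1.0606

1.0606


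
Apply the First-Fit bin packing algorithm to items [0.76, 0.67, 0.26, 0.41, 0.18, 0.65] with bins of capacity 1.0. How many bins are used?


Place items sequentially using First-Fit:
  Item 0.76 -> new Bin 1
  Item 0.67 -> new Bin 2
  Item 0.26 -> Bin 2 (now 0.93)
  Item 0.41 -> new Bin 3
  Item 0.18 -> Bin 1 (now 0.94)
  Item 0.65 -> new Bin 4
Total bins used = 4

4


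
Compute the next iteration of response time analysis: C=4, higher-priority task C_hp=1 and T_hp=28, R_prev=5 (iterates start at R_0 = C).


R_next = C + ceil(R_prev / T_hp) * C_hp
ceil(5 / 28) = ceil(0.1786) = 1
Interference = 1 * 1 = 1
R_next = 4 + 1 = 5
R_next = R_prev, so the iteration has converged (response time = 5).

5


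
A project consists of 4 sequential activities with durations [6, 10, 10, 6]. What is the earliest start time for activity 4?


Activity 4 starts after activities 1 through 3 complete.
Predecessor durations: [6, 10, 10]
ES = 6 + 10 + 10 = 26

26


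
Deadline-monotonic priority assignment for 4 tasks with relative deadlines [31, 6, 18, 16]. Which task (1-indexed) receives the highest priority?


Sort tasks by relative deadline (ascending):
  Task 2: deadline = 6
  Task 4: deadline = 16
  Task 3: deadline = 18
  Task 1: deadline = 31
Priority order (highest first): [2, 4, 3, 1]
Highest priority task = 2

2


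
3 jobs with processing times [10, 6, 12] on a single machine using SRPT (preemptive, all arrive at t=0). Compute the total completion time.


Since all jobs arrive at t=0, SRPT equals SPT ordering.
SPT order: [6, 10, 12]
Completion times:
  Job 1: p=6, C=6
  Job 2: p=10, C=16
  Job 3: p=12, C=28
Total completion time = 6 + 16 + 28 = 50

50


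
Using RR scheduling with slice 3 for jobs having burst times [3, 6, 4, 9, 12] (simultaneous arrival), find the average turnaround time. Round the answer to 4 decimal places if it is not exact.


Time quantum = 3
Execution trace:
  J1 runs 3 units, time = 3
  J2 runs 3 units, time = 6
  J3 runs 3 units, time = 9
  J4 runs 3 units, time = 12
  J5 runs 3 units, time = 15
  J2 runs 3 units, time = 18
  J3 runs 1 units, time = 19
  J4 runs 3 units, time = 22
  J5 runs 3 units, time = 25
  J4 runs 3 units, time = 28
  J5 runs 3 units, time = 31
  J5 runs 3 units, time = 34
Finish times: [3, 18, 19, 28, 34]
Average turnaround = 102/5 = 20.4

20.4


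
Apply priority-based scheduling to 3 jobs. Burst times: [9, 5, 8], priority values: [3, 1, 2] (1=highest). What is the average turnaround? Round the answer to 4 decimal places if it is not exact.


Sort by priority (ascending = highest first):
Order: [(1, 5), (2, 8), (3, 9)]
Completion times:
  Priority 1, burst=5, C=5
  Priority 2, burst=8, C=13
  Priority 3, burst=9, C=22
Average turnaround = 40/3 = 13.3333

13.3333


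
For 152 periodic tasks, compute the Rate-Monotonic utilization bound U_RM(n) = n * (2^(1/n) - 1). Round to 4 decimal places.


Compute 2^(1/152) = 1.0045705923
Subtract 1: 1.0045705923 - 1 = 0.0045705923
Multiply by n: 152 * 0.0045705923 = 0.6947300296
Round to 4 dp: 0.6947

0.6947


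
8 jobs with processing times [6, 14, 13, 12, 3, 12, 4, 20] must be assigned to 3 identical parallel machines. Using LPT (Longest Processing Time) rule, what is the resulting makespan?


Sort jobs in decreasing order (LPT): [20, 14, 13, 12, 12, 6, 4, 3]
Assign each job to the least loaded machine:
  Machine 1: jobs [20, 6, 3], load = 29
  Machine 2: jobs [14, 12], load = 26
  Machine 3: jobs [13, 12, 4], load = 29
Makespan = max load = 29

29


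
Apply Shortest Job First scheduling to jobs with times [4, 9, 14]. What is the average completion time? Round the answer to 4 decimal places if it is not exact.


SJF order (ascending): [4, 9, 14]
Completion times:
  Job 1: burst=4, C=4
  Job 2: burst=9, C=13
  Job 3: burst=14, C=27
Average completion = 44/3 = 14.6667

14.6667


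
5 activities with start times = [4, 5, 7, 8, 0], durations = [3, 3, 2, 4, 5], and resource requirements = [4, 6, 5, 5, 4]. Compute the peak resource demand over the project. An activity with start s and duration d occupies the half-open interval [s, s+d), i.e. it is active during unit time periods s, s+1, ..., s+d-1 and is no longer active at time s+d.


Each activity i is active on [start_i, start_i + duration_i).
Compute total resource usage per time slot:
  t=0: active resources = [4], total = 4
  t=1: active resources = [4], total = 4
  t=2: active resources = [4], total = 4
  t=3: active resources = [4], total = 4
  t=4: active resources = [4, 4], total = 8
  t=5: active resources = [4, 6], total = 10
  t=6: active resources = [4, 6], total = 10
  t=7: active resources = [6, 5], total = 11
  t=8: active resources = [5, 5], total = 10
  t=9: active resources = [5], total = 5
  t=10: active resources = [5], total = 5
  t=11: active resources = [5], total = 5
Peak resource demand = 11

11


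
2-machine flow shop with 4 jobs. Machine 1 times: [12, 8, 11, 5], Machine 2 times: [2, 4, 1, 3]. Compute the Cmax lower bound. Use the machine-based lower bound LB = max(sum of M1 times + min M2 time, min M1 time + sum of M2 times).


LB1 = sum(M1 times) + min(M2 times) = 36 + 1 = 37
LB2 = min(M1 times) + sum(M2 times) = 5 + 10 = 15
Lower bound = max(LB1, LB2) = max(37, 15) = 37

37


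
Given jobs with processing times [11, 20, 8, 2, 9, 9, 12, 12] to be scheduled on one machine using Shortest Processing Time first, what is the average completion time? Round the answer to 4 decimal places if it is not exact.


Sort jobs by processing time (SPT order): [2, 8, 9, 9, 11, 12, 12, 20]
Compute completion times sequentially:
  Job 1: processing = 2, completes at 2
  Job 2: processing = 8, completes at 10
  Job 3: processing = 9, completes at 19
  Job 4: processing = 9, completes at 28
  Job 5: processing = 11, completes at 39
  Job 6: processing = 12, completes at 51
  Job 7: processing = 12, completes at 63
  Job 8: processing = 20, completes at 83
Sum of completion times = 295
Average completion time = 295/8 = 36.875

36.875


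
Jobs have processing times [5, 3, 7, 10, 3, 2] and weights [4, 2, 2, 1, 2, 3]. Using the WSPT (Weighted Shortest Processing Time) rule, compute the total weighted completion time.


Compute p/w ratios and sort ascending (WSPT): [(2, 3), (5, 4), (3, 2), (3, 2), (7, 2), (10, 1)]
Compute weighted completion times:
  Job (p=2,w=3): C=2, w*C=3*2=6
  Job (p=5,w=4): C=7, w*C=4*7=28
  Job (p=3,w=2): C=10, w*C=2*10=20
  Job (p=3,w=2): C=13, w*C=2*13=26
  Job (p=7,w=2): C=20, w*C=2*20=40
  Job (p=10,w=1): C=30, w*C=1*30=30
Total weighted completion time = 150

150


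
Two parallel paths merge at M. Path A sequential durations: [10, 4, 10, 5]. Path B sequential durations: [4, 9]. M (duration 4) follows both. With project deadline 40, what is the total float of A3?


Forward pass: ES(A3) = sum of predecessors on chain A = 14
EF = ES + duration = 14 + 10 = 24
Backward pass: LF(M) = deadline = 40; LS(M) = 40 - 4 = 36
LF(A3) = LS(M) - sum(successors on chain A) = 36 - 5 = 31
LS = LF - duration = 31 - 10 = 21
Total float = LS - ES = 21 - 14 = 7

7


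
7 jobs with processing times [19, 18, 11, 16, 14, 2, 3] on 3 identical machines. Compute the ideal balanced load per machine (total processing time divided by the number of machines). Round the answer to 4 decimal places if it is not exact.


Total processing time = 19 + 18 + 11 + 16 + 14 + 2 + 3 = 83
Number of machines = 3
Ideal balanced load = 83 / 3 = 27.6667

27.6667


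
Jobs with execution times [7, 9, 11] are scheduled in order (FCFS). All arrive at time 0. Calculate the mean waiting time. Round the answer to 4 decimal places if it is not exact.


FCFS order (as given): [7, 9, 11]
Waiting times:
  Job 1: wait = 0
  Job 2: wait = 7
  Job 3: wait = 16
Sum of waiting times = 23
Average waiting time = 23/3 = 7.6667

7.6667


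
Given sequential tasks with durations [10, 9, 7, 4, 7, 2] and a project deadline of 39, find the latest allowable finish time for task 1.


LF(activity 1) = deadline - sum of successor durations
Successors: activities 2 through 6 with durations [9, 7, 4, 7, 2]
Sum of successor durations = 29
LF = 39 - 29 = 10

10


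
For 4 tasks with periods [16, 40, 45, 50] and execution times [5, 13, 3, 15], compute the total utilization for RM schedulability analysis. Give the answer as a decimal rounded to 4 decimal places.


Compute individual utilizations (exact fractions):
  Task 1: C/T = 5/16 (approx. 0.3125)
  Task 2: C/T = 13/40 (approx. 0.325)
  Task 3: C/T = 3/45 = 1/15 (approx. 0.0667)
  Task 4: C/T = 15/50 = 3/10 (approx. 0.3)
Total utilization U = 5/16 + 13/40 + 1/15 + 3/10 = 241/240
Rounded to 4 decimal places: U = 1.0042
RM (Liu & Layland) bound for 4 tasks = 0.756828; compare with U = 241/240 (approx. 1.004167)
U > 1, so the task set is not schedulable (processor overloaded).

1.0042


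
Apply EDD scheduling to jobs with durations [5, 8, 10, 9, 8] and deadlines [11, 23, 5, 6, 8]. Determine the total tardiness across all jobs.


Sort by due date (EDD order): [(10, 5), (9, 6), (8, 8), (5, 11), (8, 23)]
Compute completion times and tardiness:
  Job 1: p=10, d=5, C=10, tardiness=max(0,10-5)=5
  Job 2: p=9, d=6, C=19, tardiness=max(0,19-6)=13
  Job 3: p=8, d=8, C=27, tardiness=max(0,27-8)=19
  Job 4: p=5, d=11, C=32, tardiness=max(0,32-11)=21
  Job 5: p=8, d=23, C=40, tardiness=max(0,40-23)=17
Total tardiness = 75

75


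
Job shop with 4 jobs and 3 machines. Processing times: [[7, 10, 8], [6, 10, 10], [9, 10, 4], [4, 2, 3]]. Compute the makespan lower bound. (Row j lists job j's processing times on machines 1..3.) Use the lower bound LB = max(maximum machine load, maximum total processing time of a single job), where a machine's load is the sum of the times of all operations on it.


Machine loads:
  Machine 1: 7 + 6 + 9 + 4 = 26
  Machine 2: 10 + 10 + 10 + 2 = 32
  Machine 3: 8 + 10 + 4 + 3 = 25
Max machine load = 32
Job totals:
  Job 1: 25
  Job 2: 26
  Job 3: 23
  Job 4: 9
Max job total = 26
Lower bound = max(32, 26) = 32

32


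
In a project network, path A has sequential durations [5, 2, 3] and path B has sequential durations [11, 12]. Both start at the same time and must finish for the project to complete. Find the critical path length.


Path A total = 5 + 2 + 3 = 10
Path B total = 11 + 12 = 23
Critical path = longest path = max(10, 23) = 23

23


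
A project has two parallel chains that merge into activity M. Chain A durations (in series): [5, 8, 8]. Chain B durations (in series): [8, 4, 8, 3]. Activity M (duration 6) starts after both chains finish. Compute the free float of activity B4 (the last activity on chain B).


ES(B4) = sum of predecessors on chain B = 20
EF(B4) = ES + duration = 20 + 3 = 23
Successor of B4 is M. ES(M) = max(sum(A), sum(B)) = max(21, 23) = 23
Free float = ES(successor) - EF(current) = 23 - 23 = 0

0


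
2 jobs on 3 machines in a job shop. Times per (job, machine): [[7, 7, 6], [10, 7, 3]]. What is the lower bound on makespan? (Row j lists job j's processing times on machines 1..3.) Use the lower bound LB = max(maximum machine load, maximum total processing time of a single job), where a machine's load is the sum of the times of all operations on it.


Machine loads:
  Machine 1: 7 + 10 = 17
  Machine 2: 7 + 7 = 14
  Machine 3: 6 + 3 = 9
Max machine load = 17
Job totals:
  Job 1: 20
  Job 2: 20
Max job total = 20
Lower bound = max(17, 20) = 20

20


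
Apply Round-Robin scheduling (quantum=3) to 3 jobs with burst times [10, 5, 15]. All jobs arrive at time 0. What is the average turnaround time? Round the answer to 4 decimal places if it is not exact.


Time quantum = 3
Execution trace:
  J1 runs 3 units, time = 3
  J2 runs 3 units, time = 6
  J3 runs 3 units, time = 9
  J1 runs 3 units, time = 12
  J2 runs 2 units, time = 14
  J3 runs 3 units, time = 17
  J1 runs 3 units, time = 20
  J3 runs 3 units, time = 23
  J1 runs 1 units, time = 24
  J3 runs 3 units, time = 27
  J3 runs 3 units, time = 30
Finish times: [24, 14, 30]
Average turnaround = 68/3 = 22.6667

22.6667


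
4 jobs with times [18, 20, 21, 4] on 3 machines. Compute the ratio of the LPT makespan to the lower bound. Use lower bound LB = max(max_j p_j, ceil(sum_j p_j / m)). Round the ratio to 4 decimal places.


LPT order: [21, 20, 18, 4]
Machine loads after assignment: [21, 20, 22]
LPT makespan = 22
Lower bound = max(max_job, ceil(total/3)) = max(21, 21) = 21
Ratio = 22 / 21 = 1.0476

1.0476


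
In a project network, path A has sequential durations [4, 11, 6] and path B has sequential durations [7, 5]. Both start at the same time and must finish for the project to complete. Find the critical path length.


Path A total = 4 + 11 + 6 = 21
Path B total = 7 + 5 = 12
Critical path = longest path = max(21, 12) = 21

21


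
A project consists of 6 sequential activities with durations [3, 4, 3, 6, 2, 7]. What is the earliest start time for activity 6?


Activity 6 starts after activities 1 through 5 complete.
Predecessor durations: [3, 4, 3, 6, 2]
ES = 3 + 4 + 3 + 6 + 2 = 18

18


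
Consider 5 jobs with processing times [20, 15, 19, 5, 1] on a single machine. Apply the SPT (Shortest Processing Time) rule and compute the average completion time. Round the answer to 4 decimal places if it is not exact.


Sort jobs by processing time (SPT order): [1, 5, 15, 19, 20]
Compute completion times sequentially:
  Job 1: processing = 1, completes at 1
  Job 2: processing = 5, completes at 6
  Job 3: processing = 15, completes at 21
  Job 4: processing = 19, completes at 40
  Job 5: processing = 20, completes at 60
Sum of completion times = 128
Average completion time = 128/5 = 25.6

25.6


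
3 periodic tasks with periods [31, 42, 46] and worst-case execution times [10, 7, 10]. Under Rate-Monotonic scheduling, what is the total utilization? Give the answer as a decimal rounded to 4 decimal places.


Compute individual utilizations (exact fractions):
  Task 1: C/T = 10/31 (approx. 0.3226)
  Task 2: C/T = 7/42 = 1/6 (approx. 0.1667)
  Task 3: C/T = 10/46 = 5/23 (approx. 0.2174)
Total utilization U = 10/31 + 1/6 + 5/23 = 3023/4278
Rounded to 4 decimal places: U = 0.7066
RM (Liu & Layland) bound for 3 tasks = 0.779763; compare with U = 3023/4278 (approx. 0.706639)
U <= bound, so schedulable by RM sufficient condition.

0.7066


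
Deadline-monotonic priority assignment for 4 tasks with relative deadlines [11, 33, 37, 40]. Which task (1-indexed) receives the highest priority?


Sort tasks by relative deadline (ascending):
  Task 1: deadline = 11
  Task 2: deadline = 33
  Task 3: deadline = 37
  Task 4: deadline = 40
Priority order (highest first): [1, 2, 3, 4]
Highest priority task = 1

1


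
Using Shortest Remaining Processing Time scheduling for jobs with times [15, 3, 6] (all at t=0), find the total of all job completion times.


Since all jobs arrive at t=0, SRPT equals SPT ordering.
SPT order: [3, 6, 15]
Completion times:
  Job 1: p=3, C=3
  Job 2: p=6, C=9
  Job 3: p=15, C=24
Total completion time = 3 + 9 + 24 = 36

36


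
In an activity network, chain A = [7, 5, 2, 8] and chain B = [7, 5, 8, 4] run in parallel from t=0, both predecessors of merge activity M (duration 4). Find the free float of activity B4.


ES(B4) = sum of predecessors on chain B = 20
EF(B4) = ES + duration = 20 + 4 = 24
Successor of B4 is M. ES(M) = max(sum(A), sum(B)) = max(22, 24) = 24
Free float = ES(successor) - EF(current) = 24 - 24 = 0

0


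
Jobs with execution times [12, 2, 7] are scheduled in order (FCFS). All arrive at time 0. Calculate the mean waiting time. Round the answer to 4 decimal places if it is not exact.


FCFS order (as given): [12, 2, 7]
Waiting times:
  Job 1: wait = 0
  Job 2: wait = 12
  Job 3: wait = 14
Sum of waiting times = 26
Average waiting time = 26/3 = 8.6667

8.6667


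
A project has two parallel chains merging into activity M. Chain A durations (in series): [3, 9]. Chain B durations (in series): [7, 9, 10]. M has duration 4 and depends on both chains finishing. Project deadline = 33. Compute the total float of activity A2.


Forward pass: ES(A2) = sum of predecessors on chain A = 3
EF = ES + duration = 3 + 9 = 12
Backward pass: LF(M) = deadline = 33; LS(M) = 33 - 4 = 29
LF(A2) = LS(M) - sum(successors on chain A) = 29 - 0 = 29
LS = LF - duration = 29 - 9 = 20
Total float = LS - ES = 20 - 3 = 17

17


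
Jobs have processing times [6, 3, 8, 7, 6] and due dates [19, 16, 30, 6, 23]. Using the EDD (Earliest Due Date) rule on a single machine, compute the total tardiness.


Sort by due date (EDD order): [(7, 6), (3, 16), (6, 19), (6, 23), (8, 30)]
Compute completion times and tardiness:
  Job 1: p=7, d=6, C=7, tardiness=max(0,7-6)=1
  Job 2: p=3, d=16, C=10, tardiness=max(0,10-16)=0
  Job 3: p=6, d=19, C=16, tardiness=max(0,16-19)=0
  Job 4: p=6, d=23, C=22, tardiness=max(0,22-23)=0
  Job 5: p=8, d=30, C=30, tardiness=max(0,30-30)=0
Total tardiness = 1

1


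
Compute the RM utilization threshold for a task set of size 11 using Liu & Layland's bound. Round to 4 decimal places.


Compute 2^(1/11) = 1.0650410894
Subtract 1: 1.0650410894 - 1 = 0.0650410894
Multiply by n: 11 * 0.0650410894 = 0.7154519834
Round to 4 dp: 0.7155

0.7155


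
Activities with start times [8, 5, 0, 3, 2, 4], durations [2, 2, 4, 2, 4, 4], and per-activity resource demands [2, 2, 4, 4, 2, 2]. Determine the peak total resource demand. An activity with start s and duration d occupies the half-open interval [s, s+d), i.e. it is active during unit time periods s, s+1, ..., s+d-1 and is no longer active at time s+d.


Each activity i is active on [start_i, start_i + duration_i).
Compute total resource usage per time slot:
  t=0: active resources = [4], total = 4
  t=1: active resources = [4], total = 4
  t=2: active resources = [4, 2], total = 6
  t=3: active resources = [4, 4, 2], total = 10
  t=4: active resources = [4, 2, 2], total = 8
  t=5: active resources = [2, 2, 2], total = 6
  t=6: active resources = [2, 2], total = 4
  t=7: active resources = [2], total = 2
  t=8: active resources = [2], total = 2
  t=9: active resources = [2], total = 2
Peak resource demand = 10

10


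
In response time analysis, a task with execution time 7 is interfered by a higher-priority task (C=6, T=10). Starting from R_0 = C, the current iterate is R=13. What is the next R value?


R_next = C + ceil(R_prev / T_hp) * C_hp
ceil(13 / 10) = ceil(1.3) = 2
Interference = 2 * 6 = 12
R_next = 7 + 12 = 19

19


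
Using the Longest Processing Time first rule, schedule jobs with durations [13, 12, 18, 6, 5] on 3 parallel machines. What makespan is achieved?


Sort jobs in decreasing order (LPT): [18, 13, 12, 6, 5]
Assign each job to the least loaded machine:
  Machine 1: jobs [18], load = 18
  Machine 2: jobs [13, 5], load = 18
  Machine 3: jobs [12, 6], load = 18
Makespan = max load = 18

18


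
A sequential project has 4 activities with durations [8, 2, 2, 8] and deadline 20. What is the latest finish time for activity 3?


LF(activity 3) = deadline - sum of successor durations
Successors: activities 4 through 4 with durations [8]
Sum of successor durations = 8
LF = 20 - 8 = 12

12


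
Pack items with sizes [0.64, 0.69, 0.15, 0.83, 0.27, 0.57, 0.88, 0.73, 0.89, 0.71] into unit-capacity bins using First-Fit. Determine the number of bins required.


Place items sequentially using First-Fit:
  Item 0.64 -> new Bin 1
  Item 0.69 -> new Bin 2
  Item 0.15 -> Bin 1 (now 0.79)
  Item 0.83 -> new Bin 3
  Item 0.27 -> Bin 2 (now 0.96)
  Item 0.57 -> new Bin 4
  Item 0.88 -> new Bin 5
  Item 0.73 -> new Bin 6
  Item 0.89 -> new Bin 7
  Item 0.71 -> new Bin 8
Total bins used = 8

8


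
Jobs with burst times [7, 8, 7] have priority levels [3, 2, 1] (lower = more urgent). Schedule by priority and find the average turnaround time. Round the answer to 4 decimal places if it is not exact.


Sort by priority (ascending = highest first):
Order: [(1, 7), (2, 8), (3, 7)]
Completion times:
  Priority 1, burst=7, C=7
  Priority 2, burst=8, C=15
  Priority 3, burst=7, C=22
Average turnaround = 44/3 = 14.6667

14.6667


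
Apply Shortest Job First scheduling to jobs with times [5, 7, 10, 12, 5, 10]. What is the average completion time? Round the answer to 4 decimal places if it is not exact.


SJF order (ascending): [5, 5, 7, 10, 10, 12]
Completion times:
  Job 1: burst=5, C=5
  Job 2: burst=5, C=10
  Job 3: burst=7, C=17
  Job 4: burst=10, C=27
  Job 5: burst=10, C=37
  Job 6: burst=12, C=49
Average completion = 145/6 = 24.1667

24.1667


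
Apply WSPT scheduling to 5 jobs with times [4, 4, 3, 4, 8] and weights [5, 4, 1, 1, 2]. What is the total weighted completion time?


Compute p/w ratios and sort ascending (WSPT): [(4, 5), (4, 4), (3, 1), (4, 1), (8, 2)]
Compute weighted completion times:
  Job (p=4,w=5): C=4, w*C=5*4=20
  Job (p=4,w=4): C=8, w*C=4*8=32
  Job (p=3,w=1): C=11, w*C=1*11=11
  Job (p=4,w=1): C=15, w*C=1*15=15
  Job (p=8,w=2): C=23, w*C=2*23=46
Total weighted completion time = 124

124


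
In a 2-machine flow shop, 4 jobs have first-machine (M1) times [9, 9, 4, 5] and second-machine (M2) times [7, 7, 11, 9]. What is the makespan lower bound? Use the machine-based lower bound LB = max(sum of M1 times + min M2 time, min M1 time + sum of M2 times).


LB1 = sum(M1 times) + min(M2 times) = 27 + 7 = 34
LB2 = min(M1 times) + sum(M2 times) = 4 + 34 = 38
Lower bound = max(LB1, LB2) = max(34, 38) = 38

38


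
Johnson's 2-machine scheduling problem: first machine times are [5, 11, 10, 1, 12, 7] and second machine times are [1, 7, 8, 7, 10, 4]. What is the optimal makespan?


Apply Johnson's rule:
  Group 1 (a <= b): [(4, 1, 7)]
  Group 2 (a > b): [(5, 12, 10), (3, 10, 8), (2, 11, 7), (6, 7, 4), (1, 5, 1)]
Optimal job order: [4, 5, 3, 2, 6, 1]
Schedule:
  Job 4: M1 done at 1, M2 done at 8
  Job 5: M1 done at 13, M2 done at 23
  Job 3: M1 done at 23, M2 done at 31
  Job 2: M1 done at 34, M2 done at 41
  Job 6: M1 done at 41, M2 done at 45
  Job 1: M1 done at 46, M2 done at 47
Makespan = 47

47


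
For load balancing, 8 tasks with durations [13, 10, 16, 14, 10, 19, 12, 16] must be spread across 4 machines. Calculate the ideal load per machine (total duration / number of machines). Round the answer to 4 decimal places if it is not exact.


Total processing time = 13 + 10 + 16 + 14 + 10 + 19 + 12 + 16 = 110
Number of machines = 4
Ideal balanced load = 110 / 4 = 27.5

27.5


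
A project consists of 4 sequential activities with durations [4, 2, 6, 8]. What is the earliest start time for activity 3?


Activity 3 starts after activities 1 through 2 complete.
Predecessor durations: [4, 2]
ES = 4 + 2 = 6

6


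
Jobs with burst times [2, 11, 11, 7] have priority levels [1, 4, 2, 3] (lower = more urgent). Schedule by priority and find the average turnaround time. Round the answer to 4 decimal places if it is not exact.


Sort by priority (ascending = highest first):
Order: [(1, 2), (2, 11), (3, 7), (4, 11)]
Completion times:
  Priority 1, burst=2, C=2
  Priority 2, burst=11, C=13
  Priority 3, burst=7, C=20
  Priority 4, burst=11, C=31
Average turnaround = 66/4 = 16.5

16.5


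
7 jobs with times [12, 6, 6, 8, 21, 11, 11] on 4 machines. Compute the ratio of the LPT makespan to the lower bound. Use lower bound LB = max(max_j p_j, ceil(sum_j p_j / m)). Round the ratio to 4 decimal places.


LPT order: [21, 12, 11, 11, 8, 6, 6]
Machine loads after assignment: [21, 18, 19, 17]
LPT makespan = 21
Lower bound = max(max_job, ceil(total/4)) = max(21, 19) = 21
Ratio = 21 / 21 = 1.0

1.0


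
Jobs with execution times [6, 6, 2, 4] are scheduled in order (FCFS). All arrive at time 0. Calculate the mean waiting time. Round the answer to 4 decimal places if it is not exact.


FCFS order (as given): [6, 6, 2, 4]
Waiting times:
  Job 1: wait = 0
  Job 2: wait = 6
  Job 3: wait = 12
  Job 4: wait = 14
Sum of waiting times = 32
Average waiting time = 32/4 = 8.0

8.0
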